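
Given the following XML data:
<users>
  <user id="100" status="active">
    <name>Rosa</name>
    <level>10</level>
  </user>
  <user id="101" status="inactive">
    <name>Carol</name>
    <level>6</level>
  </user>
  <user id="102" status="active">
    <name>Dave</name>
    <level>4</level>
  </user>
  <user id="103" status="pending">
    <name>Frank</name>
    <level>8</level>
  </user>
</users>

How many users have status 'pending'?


Counting users with status='pending':
  Frank (id=103) -> MATCH
Count: 1

ANSWER: 1


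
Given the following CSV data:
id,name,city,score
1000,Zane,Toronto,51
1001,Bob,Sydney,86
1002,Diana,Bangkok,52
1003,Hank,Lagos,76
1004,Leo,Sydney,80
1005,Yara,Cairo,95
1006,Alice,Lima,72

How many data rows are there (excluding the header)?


Counting rows (excluding header):
Header: id,name,city,score
Data rows: 7

ANSWER: 7


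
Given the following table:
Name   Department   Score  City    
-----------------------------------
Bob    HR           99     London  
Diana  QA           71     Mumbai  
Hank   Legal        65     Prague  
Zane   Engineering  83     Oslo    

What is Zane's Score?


Row 4: Zane
Score = 83

ANSWER: 83


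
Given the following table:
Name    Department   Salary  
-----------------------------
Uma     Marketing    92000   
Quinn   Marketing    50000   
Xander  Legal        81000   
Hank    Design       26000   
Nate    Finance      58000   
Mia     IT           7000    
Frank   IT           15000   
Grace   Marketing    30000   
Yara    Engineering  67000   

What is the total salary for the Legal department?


Legal department members:
  Xander: 81000
Total = 81000 = 81000

ANSWER: 81000


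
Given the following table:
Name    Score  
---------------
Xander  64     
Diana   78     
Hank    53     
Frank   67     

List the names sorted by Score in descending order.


Sorting by Score (descending):
  Diana: 78
  Frank: 67
  Xander: 64
  Hank: 53


ANSWER: Diana, Frank, Xander, Hank


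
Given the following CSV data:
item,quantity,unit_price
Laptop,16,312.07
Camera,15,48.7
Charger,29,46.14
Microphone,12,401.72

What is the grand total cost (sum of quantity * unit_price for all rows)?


Computing row totals:
  Laptop: 16 * 312.07 = 4993.12
  Camera: 15 * 48.7 = 730.5
  Charger: 29 * 46.14 = 1338.06
  Microphone: 12 * 401.72 = 4820.64
Grand total = 4993.12 + 730.5 + 1338.06 + 4820.64 = 11882.32

ANSWER: 11882.32


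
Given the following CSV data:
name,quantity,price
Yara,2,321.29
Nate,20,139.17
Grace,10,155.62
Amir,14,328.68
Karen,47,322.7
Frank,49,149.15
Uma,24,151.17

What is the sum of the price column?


Values in 'price' column:
  Row 1: 321.29
  Row 2: 139.17
  Row 3: 155.62
  Row 4: 328.68
  Row 5: 322.7
  Row 6: 149.15
  Row 7: 151.17
Sum = 321.29 + 139.17 + 155.62 + 328.68 + 322.7 + 149.15 + 151.17 = 1567.78

ANSWER: 1567.78


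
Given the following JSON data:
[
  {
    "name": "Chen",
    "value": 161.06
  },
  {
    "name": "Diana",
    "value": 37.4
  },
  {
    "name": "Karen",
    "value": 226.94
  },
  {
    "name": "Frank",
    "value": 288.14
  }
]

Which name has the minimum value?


Comparing values:
  Chen: 161.06
  Diana: 37.4
  Karen: 226.94
  Frank: 288.14
Minimum: Diana (37.4)

ANSWER: Diana


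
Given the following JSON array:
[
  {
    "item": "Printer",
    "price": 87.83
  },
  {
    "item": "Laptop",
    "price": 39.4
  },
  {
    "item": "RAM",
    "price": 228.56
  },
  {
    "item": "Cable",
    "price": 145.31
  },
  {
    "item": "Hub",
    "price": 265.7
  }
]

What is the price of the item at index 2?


Array index 2 -> RAM
price = 228.56

ANSWER: 228.56


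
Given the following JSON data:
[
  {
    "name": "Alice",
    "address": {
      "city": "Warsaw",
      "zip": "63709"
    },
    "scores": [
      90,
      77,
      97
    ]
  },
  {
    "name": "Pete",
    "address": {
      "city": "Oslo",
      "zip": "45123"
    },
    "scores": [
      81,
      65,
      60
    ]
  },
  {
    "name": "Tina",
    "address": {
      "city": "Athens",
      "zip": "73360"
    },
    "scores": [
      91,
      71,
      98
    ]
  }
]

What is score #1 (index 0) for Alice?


Path: records[0].scores[0]
Value: 90

ANSWER: 90


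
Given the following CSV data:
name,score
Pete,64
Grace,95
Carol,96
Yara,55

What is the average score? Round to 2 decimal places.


Scores: 64, 95, 96, 55
Sum = 310
Count = 4
Average = 310 / 4 = 77.50

ANSWER: 77.50


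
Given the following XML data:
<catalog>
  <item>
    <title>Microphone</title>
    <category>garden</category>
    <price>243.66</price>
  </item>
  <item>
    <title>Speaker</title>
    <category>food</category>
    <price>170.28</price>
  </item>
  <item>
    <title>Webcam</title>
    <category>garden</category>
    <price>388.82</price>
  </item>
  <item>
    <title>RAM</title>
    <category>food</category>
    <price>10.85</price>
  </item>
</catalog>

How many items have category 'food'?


Scanning <item> elements for <category>food</category>:
  Item 2: Speaker -> MATCH
  Item 4: RAM -> MATCH
Count: 2

ANSWER: 2


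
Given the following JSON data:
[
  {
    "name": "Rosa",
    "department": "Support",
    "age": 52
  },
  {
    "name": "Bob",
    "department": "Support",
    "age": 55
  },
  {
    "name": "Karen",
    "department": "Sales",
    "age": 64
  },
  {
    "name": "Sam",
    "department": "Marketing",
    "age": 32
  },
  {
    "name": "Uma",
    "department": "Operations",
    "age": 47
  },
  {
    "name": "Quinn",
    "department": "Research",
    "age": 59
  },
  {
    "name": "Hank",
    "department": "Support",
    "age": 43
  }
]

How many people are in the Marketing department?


Scanning records for department = Marketing
  Record 3: Sam
Count: 1

ANSWER: 1


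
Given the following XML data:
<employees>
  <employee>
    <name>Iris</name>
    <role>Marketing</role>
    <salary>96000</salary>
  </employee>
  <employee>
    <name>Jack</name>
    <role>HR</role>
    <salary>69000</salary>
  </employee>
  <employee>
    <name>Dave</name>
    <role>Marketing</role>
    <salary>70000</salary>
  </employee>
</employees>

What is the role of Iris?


Searching for <employee> with <name>Iris</name>
Found at position 1
<role>Marketing</role>

ANSWER: Marketing


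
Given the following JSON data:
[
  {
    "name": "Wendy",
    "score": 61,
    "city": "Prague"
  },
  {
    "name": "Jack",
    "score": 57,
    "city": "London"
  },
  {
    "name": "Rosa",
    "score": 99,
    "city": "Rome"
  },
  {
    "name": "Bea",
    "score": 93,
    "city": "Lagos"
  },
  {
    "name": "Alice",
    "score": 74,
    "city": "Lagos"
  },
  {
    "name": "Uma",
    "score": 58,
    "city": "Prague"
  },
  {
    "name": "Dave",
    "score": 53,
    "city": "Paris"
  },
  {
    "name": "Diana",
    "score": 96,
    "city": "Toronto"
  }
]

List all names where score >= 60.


Filtering records where score >= 60:
  Wendy (score=61) -> YES
  Jack (score=57) -> no
  Rosa (score=99) -> YES
  Bea (score=93) -> YES
  Alice (score=74) -> YES
  Uma (score=58) -> no
  Dave (score=53) -> no
  Diana (score=96) -> YES


ANSWER: Wendy, Rosa, Bea, Alice, Diana


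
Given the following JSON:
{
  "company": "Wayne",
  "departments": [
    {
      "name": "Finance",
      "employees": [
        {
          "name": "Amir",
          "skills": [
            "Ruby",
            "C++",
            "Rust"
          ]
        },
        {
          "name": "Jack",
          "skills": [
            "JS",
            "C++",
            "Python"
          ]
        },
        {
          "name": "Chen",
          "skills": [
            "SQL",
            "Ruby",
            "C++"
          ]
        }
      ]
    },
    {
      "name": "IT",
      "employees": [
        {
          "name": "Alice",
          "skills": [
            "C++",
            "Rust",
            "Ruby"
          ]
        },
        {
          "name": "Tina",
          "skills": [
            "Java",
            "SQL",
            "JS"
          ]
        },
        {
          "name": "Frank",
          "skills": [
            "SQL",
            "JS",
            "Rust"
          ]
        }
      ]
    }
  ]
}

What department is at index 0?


Path: departments[0].name
Value: Finance

ANSWER: Finance


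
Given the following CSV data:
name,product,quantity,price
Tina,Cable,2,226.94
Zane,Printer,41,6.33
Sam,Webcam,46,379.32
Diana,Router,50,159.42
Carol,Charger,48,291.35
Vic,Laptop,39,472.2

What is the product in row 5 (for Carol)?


Row 5: Carol
Column 'product' = Charger

ANSWER: Charger


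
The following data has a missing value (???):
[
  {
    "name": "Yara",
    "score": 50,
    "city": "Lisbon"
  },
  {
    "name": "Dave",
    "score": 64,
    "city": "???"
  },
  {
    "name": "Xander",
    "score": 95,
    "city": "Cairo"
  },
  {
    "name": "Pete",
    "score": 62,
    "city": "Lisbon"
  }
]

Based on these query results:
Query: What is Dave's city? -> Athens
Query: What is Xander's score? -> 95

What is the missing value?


The missing value is Dave's city
From query: Dave's city = Athens

ANSWER: Athens


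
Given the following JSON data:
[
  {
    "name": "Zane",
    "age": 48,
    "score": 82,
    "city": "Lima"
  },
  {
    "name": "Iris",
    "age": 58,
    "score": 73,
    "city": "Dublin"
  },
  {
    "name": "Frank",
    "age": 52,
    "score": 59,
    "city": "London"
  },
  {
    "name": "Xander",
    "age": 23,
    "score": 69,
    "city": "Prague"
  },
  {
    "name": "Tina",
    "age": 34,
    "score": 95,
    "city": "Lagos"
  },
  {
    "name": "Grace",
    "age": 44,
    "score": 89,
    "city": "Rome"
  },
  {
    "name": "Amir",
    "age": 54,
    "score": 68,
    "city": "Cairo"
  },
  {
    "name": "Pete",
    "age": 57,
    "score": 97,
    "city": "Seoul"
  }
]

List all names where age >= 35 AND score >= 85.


Checking both conditions:
  Zane (age=48, score=82) -> no
  Iris (age=58, score=73) -> no
  Frank (age=52, score=59) -> no
  Xander (age=23, score=69) -> no
  Tina (age=34, score=95) -> no
  Grace (age=44, score=89) -> YES
  Amir (age=54, score=68) -> no
  Pete (age=57, score=97) -> YES


ANSWER: Grace, Pete


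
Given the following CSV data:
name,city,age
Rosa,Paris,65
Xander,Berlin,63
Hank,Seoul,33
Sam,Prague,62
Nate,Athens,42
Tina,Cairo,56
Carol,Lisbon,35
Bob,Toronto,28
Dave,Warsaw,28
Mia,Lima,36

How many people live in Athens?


Scanning city column for 'Athens':
  Row 5: Nate -> MATCH
Total matches: 1

ANSWER: 1


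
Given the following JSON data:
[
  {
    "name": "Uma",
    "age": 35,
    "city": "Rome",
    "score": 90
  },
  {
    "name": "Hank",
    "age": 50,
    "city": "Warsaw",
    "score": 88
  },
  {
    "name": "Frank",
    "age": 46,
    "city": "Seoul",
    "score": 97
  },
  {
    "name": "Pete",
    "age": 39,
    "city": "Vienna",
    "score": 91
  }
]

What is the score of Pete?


Looking up record where name = Pete
Record index: 3
Field 'score' = 91

ANSWER: 91


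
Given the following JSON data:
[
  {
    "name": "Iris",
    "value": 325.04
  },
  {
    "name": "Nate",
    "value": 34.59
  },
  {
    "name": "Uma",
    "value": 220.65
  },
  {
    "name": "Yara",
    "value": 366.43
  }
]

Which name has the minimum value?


Comparing values:
  Iris: 325.04
  Nate: 34.59
  Uma: 220.65
  Yara: 366.43
Minimum: Nate (34.59)

ANSWER: Nate


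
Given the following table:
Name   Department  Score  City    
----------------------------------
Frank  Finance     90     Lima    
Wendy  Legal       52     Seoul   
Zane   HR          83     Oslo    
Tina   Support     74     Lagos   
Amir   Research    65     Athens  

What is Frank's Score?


Row 1: Frank
Score = 90

ANSWER: 90


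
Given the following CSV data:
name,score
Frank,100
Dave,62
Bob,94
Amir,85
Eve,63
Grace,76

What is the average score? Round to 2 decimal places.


Scores: 100, 62, 94, 85, 63, 76
Sum = 480
Count = 6
Average = 480 / 6 = 80.00

ANSWER: 80.00


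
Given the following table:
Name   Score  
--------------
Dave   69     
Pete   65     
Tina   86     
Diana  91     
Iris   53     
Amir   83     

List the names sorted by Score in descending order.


Sorting by Score (descending):
  Diana: 91
  Tina: 86
  Amir: 83
  Dave: 69
  Pete: 65
  Iris: 53


ANSWER: Diana, Tina, Amir, Dave, Pete, Iris


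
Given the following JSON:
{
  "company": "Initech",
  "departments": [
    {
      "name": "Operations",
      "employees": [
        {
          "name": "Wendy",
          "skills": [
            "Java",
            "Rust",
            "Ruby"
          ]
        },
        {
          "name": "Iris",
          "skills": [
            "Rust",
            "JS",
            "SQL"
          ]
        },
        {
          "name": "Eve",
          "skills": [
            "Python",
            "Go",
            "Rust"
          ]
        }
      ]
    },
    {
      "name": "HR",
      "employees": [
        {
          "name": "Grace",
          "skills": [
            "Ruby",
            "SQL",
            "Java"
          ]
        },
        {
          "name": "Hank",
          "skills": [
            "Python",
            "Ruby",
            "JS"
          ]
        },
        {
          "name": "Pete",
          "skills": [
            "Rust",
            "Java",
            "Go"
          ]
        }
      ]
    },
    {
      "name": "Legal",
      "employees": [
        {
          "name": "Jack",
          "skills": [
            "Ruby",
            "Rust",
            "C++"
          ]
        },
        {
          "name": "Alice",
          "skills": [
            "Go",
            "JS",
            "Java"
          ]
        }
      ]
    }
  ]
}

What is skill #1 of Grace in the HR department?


Path: departments[1].employees[0].skills[0]
Value: Ruby

ANSWER: Ruby


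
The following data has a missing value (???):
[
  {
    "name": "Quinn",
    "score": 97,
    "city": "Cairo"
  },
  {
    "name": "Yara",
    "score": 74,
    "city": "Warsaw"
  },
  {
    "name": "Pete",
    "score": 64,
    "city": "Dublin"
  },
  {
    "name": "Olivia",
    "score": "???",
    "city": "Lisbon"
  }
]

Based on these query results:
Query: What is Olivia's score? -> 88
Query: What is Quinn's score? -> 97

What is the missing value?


The missing value is Olivia's score
From query: Olivia's score = 88

ANSWER: 88


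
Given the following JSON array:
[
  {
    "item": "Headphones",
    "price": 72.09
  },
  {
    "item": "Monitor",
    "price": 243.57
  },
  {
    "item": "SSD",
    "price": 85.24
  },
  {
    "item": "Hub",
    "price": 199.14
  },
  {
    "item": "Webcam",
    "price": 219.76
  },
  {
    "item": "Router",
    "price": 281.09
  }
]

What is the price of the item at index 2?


Array index 2 -> SSD
price = 85.24

ANSWER: 85.24


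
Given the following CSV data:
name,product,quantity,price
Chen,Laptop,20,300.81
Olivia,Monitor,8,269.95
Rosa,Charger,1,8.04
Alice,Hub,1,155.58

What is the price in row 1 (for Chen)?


Row 1: Chen
Column 'price' = 300.81

ANSWER: 300.81


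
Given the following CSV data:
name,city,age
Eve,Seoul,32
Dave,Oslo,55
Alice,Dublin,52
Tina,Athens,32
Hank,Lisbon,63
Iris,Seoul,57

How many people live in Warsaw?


Scanning city column for 'Warsaw':
Total matches: 0

ANSWER: 0


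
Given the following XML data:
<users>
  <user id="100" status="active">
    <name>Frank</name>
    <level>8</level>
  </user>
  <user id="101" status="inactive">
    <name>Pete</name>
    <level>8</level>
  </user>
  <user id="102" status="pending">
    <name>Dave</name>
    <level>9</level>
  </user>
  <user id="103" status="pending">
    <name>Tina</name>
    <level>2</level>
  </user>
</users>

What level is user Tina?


Finding user: Tina
<level>2</level>

ANSWER: 2


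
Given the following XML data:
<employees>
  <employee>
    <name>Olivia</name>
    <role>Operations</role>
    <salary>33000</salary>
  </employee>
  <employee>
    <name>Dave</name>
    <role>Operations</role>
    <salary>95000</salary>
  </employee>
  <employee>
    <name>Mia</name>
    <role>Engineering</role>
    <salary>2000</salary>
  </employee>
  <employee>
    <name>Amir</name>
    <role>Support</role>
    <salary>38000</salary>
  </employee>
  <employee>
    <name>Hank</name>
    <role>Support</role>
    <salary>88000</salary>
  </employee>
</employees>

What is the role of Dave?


Searching for <employee> with <name>Dave</name>
Found at position 2
<role>Operations</role>

ANSWER: Operations


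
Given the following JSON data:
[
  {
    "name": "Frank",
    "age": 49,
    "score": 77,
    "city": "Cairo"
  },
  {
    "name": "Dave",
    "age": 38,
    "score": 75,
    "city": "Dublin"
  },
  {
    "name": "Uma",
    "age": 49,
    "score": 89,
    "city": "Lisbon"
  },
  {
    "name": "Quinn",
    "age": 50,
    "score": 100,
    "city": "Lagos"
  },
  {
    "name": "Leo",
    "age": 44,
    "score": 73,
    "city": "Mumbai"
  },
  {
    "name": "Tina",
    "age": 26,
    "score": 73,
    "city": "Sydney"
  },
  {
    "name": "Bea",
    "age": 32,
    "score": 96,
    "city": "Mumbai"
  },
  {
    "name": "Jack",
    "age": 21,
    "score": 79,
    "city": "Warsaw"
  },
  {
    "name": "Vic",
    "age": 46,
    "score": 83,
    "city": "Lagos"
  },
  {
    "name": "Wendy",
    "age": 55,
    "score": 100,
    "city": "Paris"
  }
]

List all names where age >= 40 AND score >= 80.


Checking both conditions:
  Frank (age=49, score=77) -> no
  Dave (age=38, score=75) -> no
  Uma (age=49, score=89) -> YES
  Quinn (age=50, score=100) -> YES
  Leo (age=44, score=73) -> no
  Tina (age=26, score=73) -> no
  Bea (age=32, score=96) -> no
  Jack (age=21, score=79) -> no
  Vic (age=46, score=83) -> YES
  Wendy (age=55, score=100) -> YES


ANSWER: Uma, Quinn, Vic, Wendy


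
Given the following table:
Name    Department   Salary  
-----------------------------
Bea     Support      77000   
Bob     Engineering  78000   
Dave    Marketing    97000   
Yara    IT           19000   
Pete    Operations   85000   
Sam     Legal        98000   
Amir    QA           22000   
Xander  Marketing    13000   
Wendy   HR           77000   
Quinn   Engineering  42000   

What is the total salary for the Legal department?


Legal department members:
  Sam: 98000
Total = 98000 = 98000

ANSWER: 98000


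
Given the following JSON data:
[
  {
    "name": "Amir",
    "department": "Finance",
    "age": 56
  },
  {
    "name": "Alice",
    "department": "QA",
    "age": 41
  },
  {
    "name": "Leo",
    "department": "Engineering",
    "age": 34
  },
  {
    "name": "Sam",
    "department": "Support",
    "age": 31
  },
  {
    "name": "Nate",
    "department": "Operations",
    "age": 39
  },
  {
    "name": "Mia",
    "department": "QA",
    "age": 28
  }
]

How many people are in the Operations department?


Scanning records for department = Operations
  Record 4: Nate
Count: 1

ANSWER: 1


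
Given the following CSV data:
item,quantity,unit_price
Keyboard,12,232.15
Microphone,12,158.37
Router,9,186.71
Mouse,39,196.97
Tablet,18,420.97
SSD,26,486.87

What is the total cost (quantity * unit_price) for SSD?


Row: SSD
quantity = 26
unit_price = 486.87
total = 26 * 486.87 = 12658.62

ANSWER: 12658.62


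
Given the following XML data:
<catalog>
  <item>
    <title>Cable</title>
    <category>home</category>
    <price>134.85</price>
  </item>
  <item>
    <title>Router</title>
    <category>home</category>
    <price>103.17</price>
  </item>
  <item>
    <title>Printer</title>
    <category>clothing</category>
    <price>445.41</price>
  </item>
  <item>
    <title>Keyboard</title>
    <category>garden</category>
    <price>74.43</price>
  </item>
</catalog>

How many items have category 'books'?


Scanning <item> elements for <category>books</category>:
Count: 0

ANSWER: 0


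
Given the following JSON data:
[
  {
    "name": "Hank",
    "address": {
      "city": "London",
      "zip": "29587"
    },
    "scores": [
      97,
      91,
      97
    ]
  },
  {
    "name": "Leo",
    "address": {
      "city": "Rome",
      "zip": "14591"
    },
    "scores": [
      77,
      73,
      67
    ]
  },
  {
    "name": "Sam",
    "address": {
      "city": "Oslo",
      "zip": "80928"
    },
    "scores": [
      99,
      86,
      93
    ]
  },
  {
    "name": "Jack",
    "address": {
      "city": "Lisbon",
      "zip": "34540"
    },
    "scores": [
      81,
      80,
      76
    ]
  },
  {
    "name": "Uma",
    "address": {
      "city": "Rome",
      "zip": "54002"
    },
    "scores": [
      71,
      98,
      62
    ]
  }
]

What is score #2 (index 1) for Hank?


Path: records[0].scores[1]
Value: 91

ANSWER: 91


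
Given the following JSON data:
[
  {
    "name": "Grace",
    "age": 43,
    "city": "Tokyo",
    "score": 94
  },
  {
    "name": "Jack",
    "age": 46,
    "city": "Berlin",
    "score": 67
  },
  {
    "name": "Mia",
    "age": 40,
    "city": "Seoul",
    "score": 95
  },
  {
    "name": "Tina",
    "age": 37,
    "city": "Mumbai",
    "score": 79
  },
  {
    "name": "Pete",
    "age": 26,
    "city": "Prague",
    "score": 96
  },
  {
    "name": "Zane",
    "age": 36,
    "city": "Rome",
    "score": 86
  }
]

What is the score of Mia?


Looking up record where name = Mia
Record index: 2
Field 'score' = 95

ANSWER: 95


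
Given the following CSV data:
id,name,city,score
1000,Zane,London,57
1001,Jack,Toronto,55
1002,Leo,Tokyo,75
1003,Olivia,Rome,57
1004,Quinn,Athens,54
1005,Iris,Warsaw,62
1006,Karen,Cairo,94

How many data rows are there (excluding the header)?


Counting rows (excluding header):
Header: id,name,city,score
Data rows: 7

ANSWER: 7


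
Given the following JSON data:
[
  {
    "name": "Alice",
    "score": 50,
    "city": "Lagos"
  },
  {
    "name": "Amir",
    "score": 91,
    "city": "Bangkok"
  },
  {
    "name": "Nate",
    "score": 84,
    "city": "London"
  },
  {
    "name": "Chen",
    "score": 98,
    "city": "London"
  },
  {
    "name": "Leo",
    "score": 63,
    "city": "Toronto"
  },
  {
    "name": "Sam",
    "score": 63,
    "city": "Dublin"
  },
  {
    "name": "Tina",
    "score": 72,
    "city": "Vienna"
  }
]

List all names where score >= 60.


Filtering records where score >= 60:
  Alice (score=50) -> no
  Amir (score=91) -> YES
  Nate (score=84) -> YES
  Chen (score=98) -> YES
  Leo (score=63) -> YES
  Sam (score=63) -> YES
  Tina (score=72) -> YES


ANSWER: Amir, Nate, Chen, Leo, Sam, Tina


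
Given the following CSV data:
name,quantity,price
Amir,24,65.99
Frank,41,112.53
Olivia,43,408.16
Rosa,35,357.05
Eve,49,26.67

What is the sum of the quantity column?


Values in 'quantity' column:
  Row 1: 24
  Row 2: 41
  Row 3: 43
  Row 4: 35
  Row 5: 49
Sum = 24 + 41 + 43 + 35 + 49 = 192

ANSWER: 192


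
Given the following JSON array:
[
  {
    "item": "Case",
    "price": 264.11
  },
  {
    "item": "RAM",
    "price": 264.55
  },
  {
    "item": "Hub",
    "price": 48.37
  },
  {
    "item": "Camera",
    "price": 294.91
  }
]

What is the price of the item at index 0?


Array index 0 -> Case
price = 264.11

ANSWER: 264.11


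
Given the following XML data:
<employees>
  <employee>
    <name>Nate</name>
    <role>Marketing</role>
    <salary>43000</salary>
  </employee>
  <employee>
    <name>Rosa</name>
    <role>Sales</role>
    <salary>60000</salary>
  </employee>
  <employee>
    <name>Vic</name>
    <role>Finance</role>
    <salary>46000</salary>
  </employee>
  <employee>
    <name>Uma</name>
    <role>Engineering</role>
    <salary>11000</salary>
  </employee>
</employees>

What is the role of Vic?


Searching for <employee> with <name>Vic</name>
Found at position 3
<role>Finance</role>

ANSWER: Finance


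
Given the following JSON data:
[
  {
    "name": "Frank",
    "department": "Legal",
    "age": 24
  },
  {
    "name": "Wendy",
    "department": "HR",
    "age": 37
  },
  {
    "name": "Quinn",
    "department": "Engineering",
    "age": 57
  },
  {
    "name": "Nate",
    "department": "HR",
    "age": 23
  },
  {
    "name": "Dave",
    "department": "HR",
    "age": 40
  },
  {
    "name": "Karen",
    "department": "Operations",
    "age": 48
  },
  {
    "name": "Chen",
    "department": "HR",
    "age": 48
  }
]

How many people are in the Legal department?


Scanning records for department = Legal
  Record 0: Frank
Count: 1

ANSWER: 1


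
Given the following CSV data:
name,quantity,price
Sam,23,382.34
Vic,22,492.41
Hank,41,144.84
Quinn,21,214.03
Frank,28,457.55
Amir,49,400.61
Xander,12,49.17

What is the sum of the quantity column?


Values in 'quantity' column:
  Row 1: 23
  Row 2: 22
  Row 3: 41
  Row 4: 21
  Row 5: 28
  Row 6: 49
  Row 7: 12
Sum = 23 + 22 + 41 + 21 + 28 + 49 + 12 = 196

ANSWER: 196


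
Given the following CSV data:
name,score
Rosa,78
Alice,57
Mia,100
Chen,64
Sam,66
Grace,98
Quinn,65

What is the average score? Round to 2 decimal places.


Scores: 78, 57, 100, 64, 66, 98, 65
Sum = 528
Count = 7
Average = 528 / 7 = 75.43

ANSWER: 75.43


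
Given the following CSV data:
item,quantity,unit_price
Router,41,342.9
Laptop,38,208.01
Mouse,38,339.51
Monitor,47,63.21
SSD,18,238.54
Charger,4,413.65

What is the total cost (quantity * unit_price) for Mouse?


Row: Mouse
quantity = 38
unit_price = 339.51
total = 38 * 339.51 = 12901.38

ANSWER: 12901.38


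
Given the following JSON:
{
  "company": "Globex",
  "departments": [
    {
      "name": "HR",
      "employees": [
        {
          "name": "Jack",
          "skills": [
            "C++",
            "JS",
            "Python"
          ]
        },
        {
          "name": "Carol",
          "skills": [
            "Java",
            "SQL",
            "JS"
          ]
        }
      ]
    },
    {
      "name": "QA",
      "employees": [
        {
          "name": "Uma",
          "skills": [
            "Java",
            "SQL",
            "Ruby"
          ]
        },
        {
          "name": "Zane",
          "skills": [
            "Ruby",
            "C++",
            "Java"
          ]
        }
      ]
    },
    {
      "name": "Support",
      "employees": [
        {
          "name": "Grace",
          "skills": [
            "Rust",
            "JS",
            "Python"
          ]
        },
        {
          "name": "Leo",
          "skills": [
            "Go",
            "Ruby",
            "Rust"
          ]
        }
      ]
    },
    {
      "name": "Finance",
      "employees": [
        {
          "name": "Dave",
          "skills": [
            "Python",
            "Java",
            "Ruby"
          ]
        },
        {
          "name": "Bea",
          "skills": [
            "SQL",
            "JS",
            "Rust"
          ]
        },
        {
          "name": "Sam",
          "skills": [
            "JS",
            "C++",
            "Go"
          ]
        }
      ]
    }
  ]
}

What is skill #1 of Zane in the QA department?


Path: departments[1].employees[1].skills[0]
Value: Ruby

ANSWER: Ruby


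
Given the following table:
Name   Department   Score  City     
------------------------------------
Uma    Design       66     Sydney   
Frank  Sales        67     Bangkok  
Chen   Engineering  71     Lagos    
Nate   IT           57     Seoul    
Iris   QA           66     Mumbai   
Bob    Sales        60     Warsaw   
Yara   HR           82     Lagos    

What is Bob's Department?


Row 6: Bob
Department = Sales

ANSWER: Sales


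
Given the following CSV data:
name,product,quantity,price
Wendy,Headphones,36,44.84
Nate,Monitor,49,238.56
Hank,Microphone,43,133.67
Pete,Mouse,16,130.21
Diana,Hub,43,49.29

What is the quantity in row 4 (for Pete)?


Row 4: Pete
Column 'quantity' = 16

ANSWER: 16


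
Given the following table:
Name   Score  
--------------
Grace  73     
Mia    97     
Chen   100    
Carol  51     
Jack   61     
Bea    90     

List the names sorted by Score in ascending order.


Sorting by Score (ascending):
  Carol: 51
  Jack: 61
  Grace: 73
  Bea: 90
  Mia: 97
  Chen: 100


ANSWER: Carol, Jack, Grace, Bea, Mia, Chen


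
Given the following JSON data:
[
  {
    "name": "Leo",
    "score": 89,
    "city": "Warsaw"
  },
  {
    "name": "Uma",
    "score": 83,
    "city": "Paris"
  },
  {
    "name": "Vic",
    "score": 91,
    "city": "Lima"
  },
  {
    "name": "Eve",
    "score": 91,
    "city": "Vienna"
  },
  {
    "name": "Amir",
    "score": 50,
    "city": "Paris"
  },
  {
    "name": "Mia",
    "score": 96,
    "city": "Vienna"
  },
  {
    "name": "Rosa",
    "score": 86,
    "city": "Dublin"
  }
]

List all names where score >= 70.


Filtering records where score >= 70:
  Leo (score=89) -> YES
  Uma (score=83) -> YES
  Vic (score=91) -> YES
  Eve (score=91) -> YES
  Amir (score=50) -> no
  Mia (score=96) -> YES
  Rosa (score=86) -> YES


ANSWER: Leo, Uma, Vic, Eve, Mia, Rosa


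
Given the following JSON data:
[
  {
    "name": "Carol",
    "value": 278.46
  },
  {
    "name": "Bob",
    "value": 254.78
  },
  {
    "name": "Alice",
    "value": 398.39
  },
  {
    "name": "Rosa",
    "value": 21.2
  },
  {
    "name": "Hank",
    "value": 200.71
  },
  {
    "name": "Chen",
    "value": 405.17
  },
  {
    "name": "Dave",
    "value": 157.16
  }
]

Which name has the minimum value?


Comparing values:
  Carol: 278.46
  Bob: 254.78
  Alice: 398.39
  Rosa: 21.2
  Hank: 200.71
  Chen: 405.17
  Dave: 157.16
Minimum: Rosa (21.2)

ANSWER: Rosa


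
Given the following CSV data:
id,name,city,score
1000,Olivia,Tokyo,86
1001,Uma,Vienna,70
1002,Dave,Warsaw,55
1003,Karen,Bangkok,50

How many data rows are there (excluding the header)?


Counting rows (excluding header):
Header: id,name,city,score
Data rows: 4

ANSWER: 4


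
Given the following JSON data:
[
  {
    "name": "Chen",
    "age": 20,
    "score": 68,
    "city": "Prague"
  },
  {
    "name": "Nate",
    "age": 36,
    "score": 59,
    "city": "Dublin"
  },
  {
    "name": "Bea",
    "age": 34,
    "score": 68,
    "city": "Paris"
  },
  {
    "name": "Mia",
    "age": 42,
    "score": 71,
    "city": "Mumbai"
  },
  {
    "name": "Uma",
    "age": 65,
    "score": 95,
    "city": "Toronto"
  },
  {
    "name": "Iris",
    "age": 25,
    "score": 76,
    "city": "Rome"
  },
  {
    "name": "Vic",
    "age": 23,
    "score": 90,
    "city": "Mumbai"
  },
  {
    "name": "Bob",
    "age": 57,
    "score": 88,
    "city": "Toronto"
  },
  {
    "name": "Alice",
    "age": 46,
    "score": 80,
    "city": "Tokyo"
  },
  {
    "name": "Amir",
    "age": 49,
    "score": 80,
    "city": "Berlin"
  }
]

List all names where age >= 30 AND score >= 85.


Checking both conditions:
  Chen (age=20, score=68) -> no
  Nate (age=36, score=59) -> no
  Bea (age=34, score=68) -> no
  Mia (age=42, score=71) -> no
  Uma (age=65, score=95) -> YES
  Iris (age=25, score=76) -> no
  Vic (age=23, score=90) -> no
  Bob (age=57, score=88) -> YES
  Alice (age=46, score=80) -> no
  Amir (age=49, score=80) -> no


ANSWER: Uma, Bob


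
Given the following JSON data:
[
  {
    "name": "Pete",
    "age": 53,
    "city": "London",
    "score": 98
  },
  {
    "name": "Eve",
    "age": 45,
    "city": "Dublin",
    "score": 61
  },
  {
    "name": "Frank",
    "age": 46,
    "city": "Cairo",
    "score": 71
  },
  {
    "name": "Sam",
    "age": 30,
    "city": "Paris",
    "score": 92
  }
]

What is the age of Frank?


Looking up record where name = Frank
Record index: 2
Field 'age' = 46

ANSWER: 46


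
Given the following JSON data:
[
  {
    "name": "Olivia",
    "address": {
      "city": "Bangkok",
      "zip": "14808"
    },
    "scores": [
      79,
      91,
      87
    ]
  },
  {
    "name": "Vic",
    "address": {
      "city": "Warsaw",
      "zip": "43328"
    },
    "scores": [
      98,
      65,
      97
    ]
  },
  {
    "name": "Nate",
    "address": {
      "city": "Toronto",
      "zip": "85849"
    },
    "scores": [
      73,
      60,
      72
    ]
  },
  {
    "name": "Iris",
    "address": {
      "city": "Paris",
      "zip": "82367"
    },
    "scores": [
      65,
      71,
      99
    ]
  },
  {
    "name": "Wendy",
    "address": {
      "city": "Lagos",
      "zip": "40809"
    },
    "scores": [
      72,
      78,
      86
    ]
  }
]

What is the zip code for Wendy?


Path: records[4].address.zip
Value: 40809

ANSWER: 40809


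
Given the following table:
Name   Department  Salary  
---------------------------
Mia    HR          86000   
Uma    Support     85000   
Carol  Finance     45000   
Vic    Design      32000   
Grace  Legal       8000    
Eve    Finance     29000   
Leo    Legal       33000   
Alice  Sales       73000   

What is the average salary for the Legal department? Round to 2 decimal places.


Legal department members:
  Grace: 8000
  Leo: 33000
Sum = 41000
Count = 2
Average = 41000 / 2 = 20500.00

ANSWER: 20500.00


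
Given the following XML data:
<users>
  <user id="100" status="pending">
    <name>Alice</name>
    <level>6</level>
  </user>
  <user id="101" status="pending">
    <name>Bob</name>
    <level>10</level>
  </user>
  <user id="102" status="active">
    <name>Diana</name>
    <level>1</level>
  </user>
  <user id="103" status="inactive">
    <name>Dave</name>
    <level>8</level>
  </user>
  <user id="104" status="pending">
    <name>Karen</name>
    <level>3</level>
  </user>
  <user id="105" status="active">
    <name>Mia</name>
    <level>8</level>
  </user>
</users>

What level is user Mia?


Finding user: Mia
<level>8</level>

ANSWER: 8


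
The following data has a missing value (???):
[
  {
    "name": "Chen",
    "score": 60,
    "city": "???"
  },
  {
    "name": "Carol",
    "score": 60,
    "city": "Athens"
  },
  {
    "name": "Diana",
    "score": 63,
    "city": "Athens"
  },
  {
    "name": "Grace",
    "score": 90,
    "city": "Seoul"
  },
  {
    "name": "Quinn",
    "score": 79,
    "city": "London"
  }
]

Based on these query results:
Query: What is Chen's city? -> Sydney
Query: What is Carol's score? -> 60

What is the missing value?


The missing value is Chen's city
From query: Chen's city = Sydney

ANSWER: Sydney


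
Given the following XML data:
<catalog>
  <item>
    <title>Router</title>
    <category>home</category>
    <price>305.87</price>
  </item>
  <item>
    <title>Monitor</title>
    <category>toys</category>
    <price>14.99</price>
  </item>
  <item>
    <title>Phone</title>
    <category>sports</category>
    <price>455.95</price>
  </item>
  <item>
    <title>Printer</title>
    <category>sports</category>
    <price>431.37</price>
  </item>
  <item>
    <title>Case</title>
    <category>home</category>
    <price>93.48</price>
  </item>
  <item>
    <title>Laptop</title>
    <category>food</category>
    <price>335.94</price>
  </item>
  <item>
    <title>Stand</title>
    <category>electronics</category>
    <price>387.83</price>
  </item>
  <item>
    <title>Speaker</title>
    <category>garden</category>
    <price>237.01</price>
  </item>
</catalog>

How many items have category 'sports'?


Scanning <item> elements for <category>sports</category>:
  Item 3: Phone -> MATCH
  Item 4: Printer -> MATCH
Count: 2

ANSWER: 2


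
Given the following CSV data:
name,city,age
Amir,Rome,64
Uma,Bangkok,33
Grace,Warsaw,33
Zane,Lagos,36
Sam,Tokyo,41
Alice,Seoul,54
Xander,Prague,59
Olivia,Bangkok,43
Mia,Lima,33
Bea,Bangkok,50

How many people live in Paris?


Scanning city column for 'Paris':
Total matches: 0

ANSWER: 0


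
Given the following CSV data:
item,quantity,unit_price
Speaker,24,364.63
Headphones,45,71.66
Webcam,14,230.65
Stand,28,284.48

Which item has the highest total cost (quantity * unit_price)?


Computing row totals:
  Speaker: 8751.12
  Headphones: 3224.7
  Webcam: 3229.1
  Stand: 7965.44
Maximum: Speaker (8751.12)

ANSWER: Speaker


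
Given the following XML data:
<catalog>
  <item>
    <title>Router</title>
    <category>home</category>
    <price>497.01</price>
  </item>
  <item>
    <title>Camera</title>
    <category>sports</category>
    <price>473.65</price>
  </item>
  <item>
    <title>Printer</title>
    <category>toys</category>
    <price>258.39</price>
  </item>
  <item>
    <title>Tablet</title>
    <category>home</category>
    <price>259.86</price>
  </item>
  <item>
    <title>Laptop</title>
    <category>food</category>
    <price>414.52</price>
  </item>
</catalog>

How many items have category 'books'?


Scanning <item> elements for <category>books</category>:
Count: 0

ANSWER: 0


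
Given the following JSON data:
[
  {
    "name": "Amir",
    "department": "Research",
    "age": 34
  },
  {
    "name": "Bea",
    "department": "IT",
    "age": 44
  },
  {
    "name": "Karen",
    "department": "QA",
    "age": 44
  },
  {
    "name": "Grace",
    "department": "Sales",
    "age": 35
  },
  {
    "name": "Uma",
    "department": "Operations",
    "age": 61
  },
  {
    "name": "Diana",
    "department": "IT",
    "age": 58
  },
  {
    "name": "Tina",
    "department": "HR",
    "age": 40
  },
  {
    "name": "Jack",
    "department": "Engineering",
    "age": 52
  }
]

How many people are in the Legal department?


Scanning records for department = Legal
  No matches found
Count: 0

ANSWER: 0


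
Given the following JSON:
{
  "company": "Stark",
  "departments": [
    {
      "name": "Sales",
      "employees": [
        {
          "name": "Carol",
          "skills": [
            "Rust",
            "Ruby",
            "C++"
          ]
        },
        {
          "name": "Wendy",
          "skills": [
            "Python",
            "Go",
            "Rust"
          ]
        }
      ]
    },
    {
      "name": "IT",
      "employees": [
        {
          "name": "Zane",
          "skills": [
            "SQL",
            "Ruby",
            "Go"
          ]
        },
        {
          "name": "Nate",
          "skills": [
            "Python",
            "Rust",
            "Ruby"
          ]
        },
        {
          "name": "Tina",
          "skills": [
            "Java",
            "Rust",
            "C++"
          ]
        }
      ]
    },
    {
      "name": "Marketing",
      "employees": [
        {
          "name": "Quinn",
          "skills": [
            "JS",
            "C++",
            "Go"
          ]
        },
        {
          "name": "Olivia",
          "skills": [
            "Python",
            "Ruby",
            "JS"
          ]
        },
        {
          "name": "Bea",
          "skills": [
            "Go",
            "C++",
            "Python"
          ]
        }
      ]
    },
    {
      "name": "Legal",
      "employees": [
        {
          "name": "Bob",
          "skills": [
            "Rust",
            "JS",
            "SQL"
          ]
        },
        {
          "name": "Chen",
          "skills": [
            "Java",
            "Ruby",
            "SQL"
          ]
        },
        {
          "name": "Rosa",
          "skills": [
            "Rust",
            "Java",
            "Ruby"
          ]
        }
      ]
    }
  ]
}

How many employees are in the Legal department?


Path: departments[3].employees
Count: 3

ANSWER: 3


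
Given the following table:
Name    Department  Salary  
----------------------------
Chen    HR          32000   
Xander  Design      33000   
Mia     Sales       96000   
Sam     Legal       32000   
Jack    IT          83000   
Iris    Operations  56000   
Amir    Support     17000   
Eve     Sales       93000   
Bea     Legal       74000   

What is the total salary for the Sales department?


Sales department members:
  Mia: 96000
  Eve: 93000
Total = 96000 + 93000 = 189000

ANSWER: 189000


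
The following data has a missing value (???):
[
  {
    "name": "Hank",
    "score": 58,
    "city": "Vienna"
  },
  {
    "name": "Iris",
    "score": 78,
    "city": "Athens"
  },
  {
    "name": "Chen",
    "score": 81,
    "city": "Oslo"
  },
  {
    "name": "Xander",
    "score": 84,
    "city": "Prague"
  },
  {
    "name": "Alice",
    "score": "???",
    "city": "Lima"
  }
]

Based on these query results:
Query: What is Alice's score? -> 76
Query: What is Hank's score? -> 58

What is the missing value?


The missing value is Alice's score
From query: Alice's score = 76

ANSWER: 76
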